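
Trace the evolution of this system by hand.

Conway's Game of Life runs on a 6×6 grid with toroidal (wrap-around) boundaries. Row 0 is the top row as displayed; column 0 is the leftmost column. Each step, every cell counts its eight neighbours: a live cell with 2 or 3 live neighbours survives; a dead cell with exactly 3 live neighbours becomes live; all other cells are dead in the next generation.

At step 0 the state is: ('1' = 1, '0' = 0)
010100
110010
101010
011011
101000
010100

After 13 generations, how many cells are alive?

t=0: 010100
110010
101010
011011
101000
010100
t=1: 010110
100010
001010
001010
100011
110100
t=2: 010110
011010
010010
010010
101010
010100
t=3: 110010
110011
110011
111010
101011
110001
t=4: 001010
001100
000000
001000
001010
001100
t=5: 010010
001100
001100
000100
011000
011010
t=6: 010010
010010
000010
010100
010000
100000
t=7: 110001
000111
001110
001000
111000
110000
t=8: 011000
010000
001001
000000
101000
000000
t=9: 011000
110000
000000
010000
000000
001000
t=10: 101000
111000
110000
000000
000000
011000
t=11: 100100
001001
101000
000000
000000
011000
t=12: 100100
101101
010000
000000
000000
011000
t=13: 100111
101111
111000
000000
000000
011000

14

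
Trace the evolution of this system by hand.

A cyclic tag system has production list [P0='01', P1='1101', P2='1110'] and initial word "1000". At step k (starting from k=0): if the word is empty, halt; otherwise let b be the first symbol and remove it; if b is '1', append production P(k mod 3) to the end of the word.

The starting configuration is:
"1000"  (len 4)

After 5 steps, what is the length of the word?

[0] "1000"  (len 4)
[1] "00001"  (len 5)
[2] "0001"  (len 4)
[3] "001"  (len 3)
[4] "01"  (len 2)
[5] "1"  (len 1)

1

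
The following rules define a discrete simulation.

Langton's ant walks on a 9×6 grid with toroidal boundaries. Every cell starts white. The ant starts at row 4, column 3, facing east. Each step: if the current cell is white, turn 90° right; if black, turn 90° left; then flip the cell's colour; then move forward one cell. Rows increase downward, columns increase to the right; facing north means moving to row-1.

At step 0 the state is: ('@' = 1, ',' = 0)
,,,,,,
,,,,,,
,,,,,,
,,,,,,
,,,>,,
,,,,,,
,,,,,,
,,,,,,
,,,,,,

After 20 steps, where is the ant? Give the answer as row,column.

t=0: ,,,,,,
,,,,,,
,,,,,,
,,,,,,
,,,>,,
,,,,,,
,,,,,,
,,,,,,
,,,,,,
t=1: ,,,,,,
,,,,,,
,,,,,,
,,,,,,
,,,@,,
,,,v,,
,,,,,,
,,,,,,
,,,,,,
t=2: ,,,,,,
,,,,,,
,,,,,,
,,,,,,
,,,@,,
,,<@,,
,,,,,,
,,,,,,
,,,,,,
t=3: ,,,,,,
,,,,,,
,,,,,,
,,,,,,
,,^@,,
,,@@,,
,,,,,,
,,,,,,
,,,,,,
t=4: ,,,,,,
,,,,,,
,,,,,,
,,,,,,
,,@>,,
,,@@,,
,,,,,,
,,,,,,
,,,,,,
t=5: ,,,,,,
,,,,,,
,,,,,,
,,,^,,
,,@,,,
,,@@,,
,,,,,,
,,,,,,
,,,,,,
t=6: ,,,,,,
,,,,,,
,,,,,,
,,,@>,
,,@,,,
,,@@,,
,,,,,,
,,,,,,
,,,,,,
t=7: ,,,,,,
,,,,,,
,,,,,,
,,,@@,
,,@,v,
,,@@,,
,,,,,,
,,,,,,
,,,,,,
t=8: ,,,,,,
,,,,,,
,,,,,,
,,,@@,
,,@<@,
,,@@,,
,,,,,,
,,,,,,
,,,,,,
t=9: ,,,,,,
,,,,,,
,,,,,,
,,,^@,
,,@@@,
,,@@,,
,,,,,,
,,,,,,
,,,,,,
t=10: ,,,,,,
,,,,,,
,,,,,,
,,<,@,
,,@@@,
,,@@,,
,,,,,,
,,,,,,
,,,,,,
t=11: ,,,,,,
,,,,,,
,,^,,,
,,@,@,
,,@@@,
,,@@,,
,,,,,,
,,,,,,
,,,,,,
t=12: ,,,,,,
,,,,,,
,,@>,,
,,@,@,
,,@@@,
,,@@,,
,,,,,,
,,,,,,
,,,,,,
t=13: ,,,,,,
,,,,,,
,,@@,,
,,@v@,
,,@@@,
,,@@,,
,,,,,,
,,,,,,
,,,,,,
t=14: ,,,,,,
,,,,,,
,,@@,,
,,<@@,
,,@@@,
,,@@,,
,,,,,,
,,,,,,
,,,,,,
t=15: ,,,,,,
,,,,,,
,,@@,,
,,,@@,
,,v@@,
,,@@,,
,,,,,,
,,,,,,
,,,,,,
t=16: ,,,,,,
,,,,,,
,,@@,,
,,,@@,
,,,>@,
,,@@,,
,,,,,,
,,,,,,
,,,,,,
t=17: ,,,,,,
,,,,,,
,,@@,,
,,,^@,
,,,,@,
,,@@,,
,,,,,,
,,,,,,
,,,,,,
t=18: ,,,,,,
,,,,,,
,,@@,,
,,<,@,
,,,,@,
,,@@,,
,,,,,,
,,,,,,
,,,,,,
t=19: ,,,,,,
,,,,,,
,,^@,,
,,@,@,
,,,,@,
,,@@,,
,,,,,,
,,,,,,
,,,,,,
t=20: ,,,,,,
,,,,,,
,<,@,,
,,@,@,
,,,,@,
,,@@,,
,,,,,,
,,,,,,
,,,,,,

2,1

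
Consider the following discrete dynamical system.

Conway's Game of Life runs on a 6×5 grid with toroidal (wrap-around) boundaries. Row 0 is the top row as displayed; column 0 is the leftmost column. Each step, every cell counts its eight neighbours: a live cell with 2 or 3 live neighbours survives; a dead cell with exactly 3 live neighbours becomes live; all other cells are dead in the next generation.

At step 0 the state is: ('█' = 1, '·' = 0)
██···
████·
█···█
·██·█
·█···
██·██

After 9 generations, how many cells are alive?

4

[0] ██···
████·
█···█
·██·█
·█···
██·██
[1] ·····
··██·
·····
·████
·····
····█
[2] ···█·
·····
·█··█
··██·
█·█·█
·····
[3] ·····
·····
··██·
··█··
·██·█
···██
[4] ·····
·····
··██·
·····
███·█
█·███
[5] ···██
·····
·····
█···█
··█··
··█··
[6] ···█·
·····
·····
·····
·█·█·
··█··
[7] ·····
·····
·····
·····
··█··
··██·
[8] ·····
·····
·····
·····
··██·
··██·
[9] ·····
·····
·····
·····
··██·
··██·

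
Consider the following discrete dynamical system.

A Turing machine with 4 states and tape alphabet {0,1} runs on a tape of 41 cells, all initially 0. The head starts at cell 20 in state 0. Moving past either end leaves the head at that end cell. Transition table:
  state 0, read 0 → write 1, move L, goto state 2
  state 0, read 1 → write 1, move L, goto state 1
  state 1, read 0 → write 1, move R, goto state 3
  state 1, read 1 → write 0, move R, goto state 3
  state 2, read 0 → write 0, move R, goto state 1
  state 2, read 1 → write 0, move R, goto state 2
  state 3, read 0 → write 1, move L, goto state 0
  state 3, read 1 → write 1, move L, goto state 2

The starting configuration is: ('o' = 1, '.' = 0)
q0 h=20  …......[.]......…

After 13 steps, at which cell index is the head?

[0] q0 h=20  …......[.]......…
[1] q2 h=19  …......[.]o.....…
[2] q1 h=20  …......[o]......…
[3] q3 h=21  …......[.]......…
[4] q0 h=20  …......[.]o.....…
[5] q2 h=19  …......[.]oo....…
[6] q1 h=20  …......[o]o.....…
[7] q3 h=21  …......[o]......…
[8] q2 h=20  …......[.]o.....…
[9] q1 h=21  …......[o]......…
[10] q3 h=22  …......[.]......…
[11] q0 h=21  …......[.]o.....…
[12] q2 h=20  …......[.]oo....…
[13] q1 h=21  …......[o]o.....…

21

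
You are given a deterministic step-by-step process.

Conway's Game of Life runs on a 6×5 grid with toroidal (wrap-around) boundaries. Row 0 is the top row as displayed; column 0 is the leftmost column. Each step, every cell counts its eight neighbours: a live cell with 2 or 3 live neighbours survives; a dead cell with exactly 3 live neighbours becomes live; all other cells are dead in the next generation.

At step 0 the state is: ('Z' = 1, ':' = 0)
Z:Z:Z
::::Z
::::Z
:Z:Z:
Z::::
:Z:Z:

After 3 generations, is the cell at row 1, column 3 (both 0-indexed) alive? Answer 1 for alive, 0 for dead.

step 0: Z:Z:Z
::::Z
::::Z
:Z:Z:
Z::::
:Z:Z:
step 1: ZZZ:Z
::::Z
Z::ZZ
Z:::Z
ZZ::Z
:ZZZ:
step 2: ::::Z
::Z::
:::Z:
:::::
:::::
:::::
step 3: :::::
:::Z:
:::::
:::::
:::::
:::::

1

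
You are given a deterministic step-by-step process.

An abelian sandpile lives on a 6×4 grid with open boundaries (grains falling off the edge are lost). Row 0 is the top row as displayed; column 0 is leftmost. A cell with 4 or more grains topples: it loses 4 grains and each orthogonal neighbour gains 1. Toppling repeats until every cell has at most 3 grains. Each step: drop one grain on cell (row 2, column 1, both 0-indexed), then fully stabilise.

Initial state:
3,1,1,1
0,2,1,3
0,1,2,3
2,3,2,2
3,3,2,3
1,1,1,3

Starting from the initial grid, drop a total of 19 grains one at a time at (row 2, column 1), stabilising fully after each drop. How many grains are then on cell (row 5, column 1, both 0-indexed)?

step 0: 3,1,1,1
0,2,1,3
0,1,2,3
2,3,2,2
3,3,2,3
1,1,1,3
step 1: 3,1,1,1
0,2,1,3
0,2,2,3
2,3,2,2
3,3,2,3
1,1,1,3
step 2: 3,1,1,1
0,2,1,3
0,3,2,3
2,3,2,2
3,3,2,3
1,1,1,3
step 3: 3,1,1,1
0,3,1,3
2,1,3,3
0,2,3,2
1,1,3,3
2,2,1,3
step 4: 3,1,1,1
0,3,1,3
2,2,3,3
0,2,3,2
1,1,3,3
2,2,1,3
step 5: 3,1,1,1
0,3,1,3
2,3,3,3
0,2,3,2
1,1,3,3
2,2,1,3
step 6: 3,2,2,2
1,1,0,1
3,3,3,2
1,0,3,1
1,3,1,2
2,2,3,0
step 7: 3,2,2,2
2,2,1,1
0,2,1,3
2,2,0,2
1,3,2,2
2,2,3,0
step 8: 3,2,2,2
2,2,1,1
0,3,1,3
2,2,0,2
1,3,2,2
2,2,3,0
step 9: 3,2,2,2
2,3,1,1
1,0,2,3
2,3,0,2
1,3,2,2
2,2,3,0
step 10: 3,2,2,2
2,3,1,1
1,1,2,3
2,3,0,2
1,3,2,2
2,2,3,0
step 11: 3,2,2,2
2,3,1,1
1,2,2,3
2,3,0,2
1,3,2,2
2,2,3,0
step 12: 3,2,2,2
2,3,1,1
1,3,2,3
2,3,0,2
1,3,2,2
2,2,3,0
step 13: 3,3,2,2
3,0,2,1
2,2,3,3
3,1,1,2
2,0,3,2
2,3,3,0
step 14: 3,3,2,2
3,0,2,1
2,3,3,3
3,1,1,2
2,0,3,2
2,3,3,0
step 15: 3,3,2,2
3,1,3,2
3,1,1,0
3,2,2,3
2,0,3,2
2,3,3,0
step 16: 3,3,2,2
3,1,3,2
3,2,1,0
3,2,2,3
2,0,3,2
2,3,3,0
step 17: 3,3,2,2
3,1,3,2
3,3,1,0
3,2,2,3
2,0,3,2
2,3,3,0
step 18: 1,2,0,3
2,1,1,3
2,3,3,0
1,0,3,3
3,1,3,2
2,3,3,0
step 19: 1,2,0,3
2,2,2,3
3,1,1,2
1,2,2,1
3,3,2,0
3,0,1,2

0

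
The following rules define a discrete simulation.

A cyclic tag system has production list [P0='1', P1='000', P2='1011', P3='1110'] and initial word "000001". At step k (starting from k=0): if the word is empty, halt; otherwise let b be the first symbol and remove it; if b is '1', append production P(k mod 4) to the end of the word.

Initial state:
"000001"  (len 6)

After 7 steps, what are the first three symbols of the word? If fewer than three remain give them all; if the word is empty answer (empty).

t=0: "000001"  (len 6)
t=1: "00001"  (len 5)
t=2: "0001"  (len 4)
t=3: "001"  (len 3)
t=4: "01"  (len 2)
t=5: "1"  (len 1)
t=6: "000"  (len 3)
t=7: "00"  (len 2)

00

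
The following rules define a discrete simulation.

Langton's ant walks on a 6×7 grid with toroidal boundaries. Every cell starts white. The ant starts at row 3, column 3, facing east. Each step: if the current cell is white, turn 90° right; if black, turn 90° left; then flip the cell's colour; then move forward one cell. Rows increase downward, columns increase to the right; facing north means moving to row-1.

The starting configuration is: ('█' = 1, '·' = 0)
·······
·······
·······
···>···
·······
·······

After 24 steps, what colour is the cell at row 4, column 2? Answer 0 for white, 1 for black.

1

step 0: ·······
·······
·······
···>···
·······
·······
step 1: ·······
·······
·······
···█···
···v···
·······
step 2: ·······
·······
·······
···█···
··<█···
·······
step 3: ·······
·······
·······
··^█···
··██···
·······
step 4: ·······
·······
·······
··█>···
··██···
·······
step 5: ·······
·······
···^···
··█····
··██···
·······
step 6: ·······
·······
···█>··
··█····
··██···
·······
step 7: ·······
·······
···██··
··█·v··
··██···
·······
step 8: ·······
·······
···██··
··█<█··
··██···
·······
step 9: ·······
·······
···^█··
··███··
··██···
·······
step 10: ·······
·······
··<·█··
··███··
··██···
·······
step 11: ·······
··^····
··█·█··
··███··
··██···
·······
step 12: ·······
··█>···
··█·█··
··███··
··██···
·······
step 13: ·······
··██···
··█v█··
··███··
··██···
·······
step 14: ·······
··██···
··<██··
··███··
··██···
·······
step 15: ·······
··██···
···██··
··v██··
··██···
·······
step 16: ·······
··██···
···██··
···>█··
··██···
·······
step 17: ·······
··██···
···^█··
····█··
··██···
·······
step 18: ·······
··██···
··<·█··
····█··
··██···
·······
step 19: ·······
··^█···
··█·█··
····█··
··██···
·······
step 20: ·······
·<·█···
··█·█··
····█··
··██···
·······
step 21: ·^·····
·█·█···
··█·█··
····█··
··██···
·······
step 22: ·█>····
·█·█···
··█·█··
····█··
··██···
·······
step 23: ·██····
·█v█···
··█·█··
····█··
··██···
·······
step 24: ·██····
·<██···
··█·█··
····█··
··██···
·······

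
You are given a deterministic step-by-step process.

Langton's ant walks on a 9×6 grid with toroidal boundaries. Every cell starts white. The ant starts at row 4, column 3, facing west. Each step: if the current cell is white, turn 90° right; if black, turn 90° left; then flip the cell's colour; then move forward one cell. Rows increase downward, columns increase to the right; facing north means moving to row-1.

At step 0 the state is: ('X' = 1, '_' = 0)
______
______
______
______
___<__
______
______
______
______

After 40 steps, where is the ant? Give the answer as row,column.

0) ______
______
______
______
___<__
______
______
______
______
1) ______
______
______
___^__
___X__
______
______
______
______
2) ______
______
______
___X>_
___X__
______
______
______
______
3) ______
______
______
___XX_
___Xv_
______
______
______
______
4) ______
______
______
___XX_
___<X_
______
______
______
______
5) ______
______
______
___XX_
____X_
___v__
______
______
______
6) ______
______
______
___XX_
____X_
__<X__
______
______
______
7) ______
______
______
___XX_
__^_X_
__XX__
______
______
______
8) ______
______
______
___XX_
__X>X_
__XX__
______
______
______
9) ______
______
______
___XX_
__XXX_
__Xv__
______
______
______
10) ______
______
______
___XX_
__XXX_
__X_>_
______
______
______
11) ______
______
______
___XX_
__XXX_
__X_X_
____v_
______
______
12) ______
______
______
___XX_
__XXX_
__X_X_
___<X_
______
______
13) ______
______
______
___XX_
__XXX_
__X^X_
___XX_
______
______
14) ______
______
______
___XX_
__XXX_
__XX>_
___XX_
______
______
15) ______
______
______
___XX_
__XX^_
__XX__
___XX_
______
______
16) ______
______
______
___XX_
__X<__
__XX__
___XX_
______
______
17) ______
______
______
___XX_
__X___
__Xv__
___XX_
______
______
18) ______
______
______
___XX_
__X___
__X_>_
___XX_
______
______
19) ______
______
______
___XX_
__X___
__X_X_
___Xv_
______
______
20) ______
______
______
___XX_
__X___
__X_X_
___X_>
______
______
21) ______
______
______
___XX_
__X___
__X_X_
___X_X
_____v
______
22) ______
______
______
___XX_
__X___
__X_X_
___X_X
____<X
______
23) ______
______
______
___XX_
__X___
__X_X_
___X^X
____XX
______
24) ______
______
______
___XX_
__X___
__X_X_
___XX>
____XX
______
25) ______
______
______
___XX_
__X___
__X_X^
___XX_
____XX
______
26) ______
______
______
___XX_
__X___
>_X_XX
___XX_
____XX
______
27) ______
______
______
___XX_
__X___
X_X_XX
v__XX_
____XX
______
28) ______
______
______
___XX_
__X___
X_X_XX
X__XX<
____XX
______
29) ______
______
______
___XX_
__X___
X_X_X^
X__XXX
____XX
______
30) ______
______
______
___XX_
__X___
X_X_<_
X__XXX
____XX
______
31) ______
______
______
___XX_
__X___
X_X___
X__XvX
____XX
______
32) ______
______
______
___XX_
__X___
X_X___
X__X_>
____XX
______
33) ______
______
______
___XX_
__X___
X_X__^
X__X__
____XX
______
34) ______
______
______
___XX_
__X___
>_X__X
X__X__
____XX
______
35) ______
______
______
___XX_
^_X___
__X__X
X__X__
____XX
______
36) ______
______
______
___XX_
X>X___
__X__X
X__X__
____XX
______
37) ______
______
______
___XX_
XXX___
_vX__X
X__X__
____XX
______
38) ______
______
______
___XX_
XXX___
<XX__X
X__X__
____XX
______
39) ______
______
______
___XX_
^XX___
XXX__X
X__X__
____XX
______
40) ______
______
______
___XX_
_XX__<
XXX__X
X__X__
____XX
______

4,5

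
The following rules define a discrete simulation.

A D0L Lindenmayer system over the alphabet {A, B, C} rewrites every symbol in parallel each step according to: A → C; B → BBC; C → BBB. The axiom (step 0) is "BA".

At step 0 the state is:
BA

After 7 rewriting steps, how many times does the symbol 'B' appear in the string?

step 0: BA
step 1: BBCC
step 2: BBCBBCBBBBBB
step 3: BBCBBCBBBBBCBBCBBBBBCBBCBBCBBCBBCBBC
step 4: BBCBBCBBBBBCBBCBBBBBCBBCBBCBBCBBCBBBBBCBBCBBBBBCBBCBBCBBCBBCBBBBBCBBCBBBBBCBBCBBBBBCBBCBBBBBCBBCBBBBBCBBCBBB
step 5: BBCBBCBBBBBCBBCBBBBBCBBCBBCBBCBBCBBBBBCBBCBBBBBCBBCBBCBBCB…CBBCBBCBBCBBBBBCBBCBBBBBCBBCBBCBBCBBCBBBBBCBBCBBBBBCBBCBBC  (len 324)
step 6: BBCBBCBBBBBCBBCBBBBBCBBCBBCBBCBBCBBBBBCBBCBBBBBCBBCBBCBBCB…CBBCBBCBBCBBBBBCBBCBBBBBCBBCBBCBBCBBCBBBBBCBBCBBBBBCBBCBBB  (len 972)
step 7: BBCBBCBBBBBCBBCBBBBBCBBCBBCBBCBBCBBBBBCBBCBBBBBCBBCBBCBBCB…CBBCBBCBBCBBBBBCBBCBBBBBCBBCBBCBBCBBCBBBBBCBBCBBBBBCBBCBBC  (len 2916)

2186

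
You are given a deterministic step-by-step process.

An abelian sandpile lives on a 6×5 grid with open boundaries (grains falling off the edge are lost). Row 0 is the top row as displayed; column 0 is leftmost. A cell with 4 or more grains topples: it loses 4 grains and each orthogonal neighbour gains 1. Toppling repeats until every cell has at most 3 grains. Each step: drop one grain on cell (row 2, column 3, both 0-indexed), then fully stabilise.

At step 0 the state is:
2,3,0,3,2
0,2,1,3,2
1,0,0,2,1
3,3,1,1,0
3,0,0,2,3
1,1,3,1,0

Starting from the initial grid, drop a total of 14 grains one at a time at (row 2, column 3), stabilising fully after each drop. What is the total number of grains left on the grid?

[0] 2,3,0,3,2
0,2,1,3,2
1,0,0,2,1
3,3,1,1,0
3,0,0,2,3
1,1,3,1,0
[1] 2,3,0,3,2
0,2,1,3,2
1,0,0,3,1
3,3,1,1,0
3,0,0,2,3
1,1,3,1,0
[2] 2,3,1,0,3
0,2,2,1,3
1,0,1,1,2
3,3,1,2,0
3,0,0,2,3
1,1,3,1,0
[3] 2,3,1,0,3
0,2,2,1,3
1,0,1,2,2
3,3,1,2,0
3,0,0,2,3
1,1,3,1,0
[4] 2,3,1,0,3
0,2,2,1,3
1,0,1,3,2
3,3,1,2,0
3,0,0,2,3
1,1,3,1,0
[5] 2,3,1,0,3
0,2,2,2,3
1,0,2,0,3
3,3,1,3,0
3,0,0,2,3
1,1,3,1,0
[6] 2,3,1,0,3
0,2,2,2,3
1,0,2,1,3
3,3,1,3,0
3,0,0,2,3
1,1,3,1,0
[7] 2,3,1,0,3
0,2,2,2,3
1,0,2,2,3
3,3,1,3,0
3,0,0,2,3
1,1,3,1,0
[8] 2,3,1,0,3
0,2,2,2,3
1,0,2,3,3
3,3,1,3,0
3,0,0,2,3
1,1,3,1,0
[9] 2,3,1,2,0
0,2,3,0,2
1,0,3,3,1
3,3,2,0,2
3,0,0,3,3
1,1,3,1,0
[10] 2,3,2,2,0
0,3,0,2,2
1,1,1,1,2
3,3,3,1,2
3,0,0,3,3
1,1,3,1,0
[11] 2,3,2,2,0
0,3,0,2,2
1,1,1,2,2
3,3,3,1,2
3,0,0,3,3
1,1,3,1,0
[12] 2,3,2,2,0
0,3,0,2,2
1,1,1,3,2
3,3,3,1,2
3,0,0,3,3
1,1,3,1,0
[13] 2,3,2,2,0
0,3,0,3,2
1,1,2,0,3
3,3,3,2,2
3,0,0,3,3
1,1,3,1,0
[14] 2,3,2,2,0
0,3,0,3,2
1,1,2,1,3
3,3,3,2,2
3,0,0,3,3
1,1,3,1,0

53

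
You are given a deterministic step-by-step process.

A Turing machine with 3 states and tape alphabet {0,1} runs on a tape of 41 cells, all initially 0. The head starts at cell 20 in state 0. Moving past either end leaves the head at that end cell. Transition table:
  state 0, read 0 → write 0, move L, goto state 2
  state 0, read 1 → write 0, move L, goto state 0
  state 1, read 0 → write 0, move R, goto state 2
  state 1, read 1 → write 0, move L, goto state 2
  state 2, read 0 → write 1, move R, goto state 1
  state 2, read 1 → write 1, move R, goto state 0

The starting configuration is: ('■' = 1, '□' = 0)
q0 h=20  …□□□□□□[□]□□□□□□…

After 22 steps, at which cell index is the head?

step 0: q0 h=20  …□□□□□□[□]□□□□□□…
step 1: q2 h=19  …□□□□□□[□]□□□□□□…
step 2: q1 h=20  …□□□□□■[□]□□□□□□…
step 3: q2 h=21  …□□□□■□[□]□□□□□□…
step 4: q1 h=22  …□□□■□■[□]□□□□□□…
step 5: q2 h=23  …□□■□■□[□]□□□□□□…
step 6: q1 h=24  …□■□■□■[□]□□□□□□…
step 7: q2 h=25  …■□■□■□[□]□□□□□□…
step 8: q1 h=26  …□■□■□■[□]□□□□□□…
step 9: q2 h=27  …■□■□■□[□]□□□□□□…
step 10: q1 h=28  …□■□■□■[□]□□□□□□…
step 11: q2 h=29  …■□■□■□[□]□□□□□□…
step 12: q1 h=30  …□■□■□■[□]□□□□□□…
step 13: q2 h=31  …■□■□■□[□]□□□□□□…
step 14: q1 h=32  …□■□■□■[□]□□□□□□…
step 15: q2 h=33  …■□■□■□[□]□□□□□□…
step 16: q1 h=34  …□■□■□■[□]□□□□□□|
step 17: q2 h=35  …■□■□■□[□]□□□□□|
step 18: q1 h=36  …□■□■□■[□]□□□□|
step 19: q2 h=37  …■□■□■□[□]□□□|
step 20: q1 h=38  …□■□■□■[□]□□|
step 21: q2 h=39  …■□■□■□[□]□|
step 22: q1 h=40  …□■□■□■[□]|

40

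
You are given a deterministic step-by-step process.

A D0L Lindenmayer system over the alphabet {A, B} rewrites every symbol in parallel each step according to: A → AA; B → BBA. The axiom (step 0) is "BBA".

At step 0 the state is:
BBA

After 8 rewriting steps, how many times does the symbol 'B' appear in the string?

512

[0] BBA
[1] BBABBAAA
[2] BBABBAAABBABBAAAAAAA
[3] BBABBAAABBABBAAAAAAABBABBAAABBABBAAAAAAAAAAAAAAA
[4] BBABBAAABBABBAAAAAAABBABBAAABBABBAAAAAAAAAAAAAAABBABBAAABBABBAAAAAAABBABBAAABBABBAAAAAAAAAAAAAAAAAAAAAAAAAAAAAAA
[5] BBABBAAABBABBAAAAAAABBABBAAABBABBAAAAAAAAAAAAAAABBABBAAABB…AAAAAAAAAAAAAAAAAAAAAAAAAAAAAAAAAAAAAAAAAAAAAAAAAAAAAAAAAA  (len 256)
[6] BBABBAAABBABBAAAAAAABBABBAAABBABBAAAAAAAAAAAAAAABBABBAAABB…AAAAAAAAAAAAAAAAAAAAAAAAAAAAAAAAAAAAAAAAAAAAAAAAAAAAAAAAAA  (len 576)
[7] BBABBAAABBABBAAAAAAABBABBAAABBABBAAAAAAAAAAAAAAABBABBAAABB…AAAAAAAAAAAAAAAAAAAAAAAAAAAAAAAAAAAAAAAAAAAAAAAAAAAAAAAAAA  (len 1280)
[8] BBABBAAABBABBAAAAAAABBABBAAABBABBAAAAAAAAAAAAAAABBABBAAABB…AAAAAAAAAAAAAAAAAAAAAAAAAAAAAAAAAAAAAAAAAAAAAAAAAAAAAAAAAA  (len 2816)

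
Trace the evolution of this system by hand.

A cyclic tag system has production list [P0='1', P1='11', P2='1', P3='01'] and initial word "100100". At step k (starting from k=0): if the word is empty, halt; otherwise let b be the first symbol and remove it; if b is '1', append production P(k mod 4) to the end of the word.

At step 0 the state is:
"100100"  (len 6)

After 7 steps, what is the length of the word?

3

k=0  "100100"  (len 6)
k=1  "001001"  (len 6)
k=2  "01001"  (len 5)
k=3  "1001"  (len 4)
k=4  "00101"  (len 5)
k=5  "0101"  (len 4)
k=6  "101"  (len 3)
k=7  "011"  (len 3)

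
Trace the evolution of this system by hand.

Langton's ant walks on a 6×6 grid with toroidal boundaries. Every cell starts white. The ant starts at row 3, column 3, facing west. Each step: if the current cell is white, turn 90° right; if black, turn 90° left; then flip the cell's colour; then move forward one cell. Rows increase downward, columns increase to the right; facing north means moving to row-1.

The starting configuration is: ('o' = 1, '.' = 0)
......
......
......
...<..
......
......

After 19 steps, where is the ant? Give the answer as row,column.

[0] ......
......
......
...<..
......
......
[1] ......
......
...^..
...o..
......
......
[2] ......
......
...o>.
...o..
......
......
[3] ......
......
...oo.
...ov.
......
......
[4] ......
......
...oo.
...<o.
......
......
[5] ......
......
...oo.
....o.
...v..
......
[6] ......
......
...oo.
....o.
..<o..
......
[7] ......
......
...oo.
..^.o.
..oo..
......
[8] ......
......
...oo.
..o>o.
..oo..
......
[9] ......
......
...oo.
..ooo.
..ov..
......
[10] ......
......
...oo.
..ooo.
..o.>.
......
[11] ......
......
...oo.
..ooo.
..o.o.
....v.
[12] ......
......
...oo.
..ooo.
..o.o.
...<o.
[13] ......
......
...oo.
..ooo.
..o^o.
...oo.
[14] ......
......
...oo.
..ooo.
..oo>.
...oo.
[15] ......
......
...oo.
..oo^.
..oo..
...oo.
[16] ......
......
...oo.
..o<..
..oo..
...oo.
[17] ......
......
...oo.
..o...
..ov..
...oo.
[18] ......
......
...oo.
..o...
..o.>.
...oo.
[19] ......
......
...oo.
..o...
..o.o.
...ov.

5,4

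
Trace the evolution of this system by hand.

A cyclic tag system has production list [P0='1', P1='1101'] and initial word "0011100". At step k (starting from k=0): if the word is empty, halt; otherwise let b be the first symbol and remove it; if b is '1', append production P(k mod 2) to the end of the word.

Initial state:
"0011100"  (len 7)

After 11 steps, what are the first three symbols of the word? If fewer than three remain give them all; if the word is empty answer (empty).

111

t=0: "0011100"  (len 7)
t=1: "011100"  (len 6)
t=2: "11100"  (len 5)
t=3: "11001"  (len 5)
t=4: "10011101"  (len 8)
t=5: "00111011"  (len 8)
t=6: "0111011"  (len 7)
t=7: "111011"  (len 6)
t=8: "110111101"  (len 9)
t=9: "101111011"  (len 9)
t=10: "011110111101"  (len 12)
t=11: "11110111101"  (len 11)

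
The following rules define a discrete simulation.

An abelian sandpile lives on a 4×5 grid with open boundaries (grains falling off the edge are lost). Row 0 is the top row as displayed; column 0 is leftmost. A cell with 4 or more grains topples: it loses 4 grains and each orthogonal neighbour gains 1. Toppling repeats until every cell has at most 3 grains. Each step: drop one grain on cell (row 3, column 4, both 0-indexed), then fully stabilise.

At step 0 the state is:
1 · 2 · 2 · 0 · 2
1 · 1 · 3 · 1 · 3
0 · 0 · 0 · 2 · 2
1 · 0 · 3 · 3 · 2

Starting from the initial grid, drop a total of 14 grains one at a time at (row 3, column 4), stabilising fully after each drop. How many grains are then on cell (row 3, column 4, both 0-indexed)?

0

[0] 1 · 2 · 2 · 0 · 2
1 · 1 · 3 · 1 · 3
0 · 0 · 0 · 2 · 2
1 · 0 · 3 · 3 · 2
[1] 1 · 2 · 2 · 0 · 2
1 · 1 · 3 · 1 · 3
0 · 0 · 0 · 2 · 2
1 · 0 · 3 · 3 · 3
[2] 1 · 2 · 2 · 0 · 2
1 · 1 · 3 · 1 · 3
0 · 0 · 1 · 3 · 3
1 · 1 · 0 · 1 · 1
[3] 1 · 2 · 2 · 0 · 2
1 · 1 · 3 · 1 · 3
0 · 0 · 1 · 3 · 3
1 · 1 · 0 · 1 · 2
[4] 1 · 2 · 2 · 0 · 2
1 · 1 · 3 · 1 · 3
0 · 0 · 1 · 3 · 3
1 · 1 · 0 · 1 · 3
[5] 1 · 2 · 2 · 0 · 3
1 · 1 · 3 · 3 · 0
0 · 0 · 2 · 0 · 2
1 · 1 · 0 · 3 · 1
[6] 1 · 2 · 2 · 0 · 3
1 · 1 · 3 · 3 · 0
0 · 0 · 2 · 0 · 2
1 · 1 · 0 · 3 · 2
[7] 1 · 2 · 2 · 0 · 3
1 · 1 · 3 · 3 · 0
0 · 0 · 2 · 0 · 2
1 · 1 · 0 · 3 · 3
[8] 1 · 2 · 2 · 0 · 3
1 · 1 · 3 · 3 · 0
0 · 0 · 2 · 1 · 3
1 · 1 · 1 · 0 · 1
[9] 1 · 2 · 2 · 0 · 3
1 · 1 · 3 · 3 · 0
0 · 0 · 2 · 1 · 3
1 · 1 · 1 · 0 · 2
[10] 1 · 2 · 2 · 0 · 3
1 · 1 · 3 · 3 · 0
0 · 0 · 2 · 1 · 3
1 · 1 · 1 · 0 · 3
[11] 1 · 2 · 2 · 0 · 3
1 · 1 · 3 · 3 · 1
0 · 0 · 2 · 2 · 0
1 · 1 · 1 · 1 · 1
[12] 1 · 2 · 2 · 0 · 3
1 · 1 · 3 · 3 · 1
0 · 0 · 2 · 2 · 0
1 · 1 · 1 · 1 · 2
[13] 1 · 2 · 2 · 0 · 3
1 · 1 · 3 · 3 · 1
0 · 0 · 2 · 2 · 0
1 · 1 · 1 · 1 · 3
[14] 1 · 2 · 2 · 0 · 3
1 · 1 · 3 · 3 · 1
0 · 0 · 2 · 2 · 1
1 · 1 · 1 · 2 · 0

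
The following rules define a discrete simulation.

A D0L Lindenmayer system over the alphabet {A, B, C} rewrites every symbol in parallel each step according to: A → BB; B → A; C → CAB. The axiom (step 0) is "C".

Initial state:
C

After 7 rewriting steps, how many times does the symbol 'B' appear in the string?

29

0) C
1) CAB
2) CABBBA
3) CABBBAAABB
4) CABBBAAABBBBBBAA
5) CABBBAAABBBBBBAAAAAABBBB
6) CABBBAAABBBBBBAAAAAABBBBBBBBBBBBAAAA
7) CABBBAAABBBBBBAAAAAABBBBBBBBBBBBAAAAAAAAAAAABBBBBBBB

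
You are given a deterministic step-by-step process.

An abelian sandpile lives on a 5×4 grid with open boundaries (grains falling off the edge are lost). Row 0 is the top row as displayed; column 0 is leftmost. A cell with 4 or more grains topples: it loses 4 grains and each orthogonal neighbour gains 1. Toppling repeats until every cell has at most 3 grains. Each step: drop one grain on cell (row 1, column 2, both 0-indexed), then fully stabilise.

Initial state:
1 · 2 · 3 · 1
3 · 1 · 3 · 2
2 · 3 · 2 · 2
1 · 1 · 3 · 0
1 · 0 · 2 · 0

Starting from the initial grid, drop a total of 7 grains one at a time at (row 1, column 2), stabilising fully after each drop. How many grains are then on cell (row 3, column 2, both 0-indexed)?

1

[0] 1 · 2 · 3 · 1
3 · 1 · 3 · 2
2 · 3 · 2 · 2
1 · 1 · 3 · 0
1 · 0 · 2 · 0
[1] 1 · 3 · 0 · 2
3 · 2 · 1 · 3
2 · 3 · 3 · 2
1 · 1 · 3 · 0
1 · 0 · 2 · 0
[2] 1 · 3 · 0 · 2
3 · 2 · 2 · 3
2 · 3 · 3 · 2
1 · 1 · 3 · 0
1 · 0 · 2 · 0
[3] 1 · 3 · 0 · 2
3 · 2 · 3 · 3
2 · 3 · 3 · 2
1 · 1 · 3 · 0
1 · 0 · 2 · 0
[4] 3 · 0 · 2 · 3
1 · 2 · 3 · 1
0 · 2 · 3 · 0
2 · 3 · 0 · 2
1 · 0 · 3 · 0
[5] 3 · 0 · 3 · 3
1 · 3 · 1 · 2
0 · 3 · 0 · 1
2 · 3 · 1 · 2
1 · 0 · 3 · 0
[6] 3 · 0 · 3 · 3
1 · 3 · 2 · 2
0 · 3 · 0 · 1
2 · 3 · 1 · 2
1 · 0 · 3 · 0
[7] 3 · 0 · 3 · 3
1 · 3 · 3 · 2
0 · 3 · 0 · 1
2 · 3 · 1 · 2
1 · 0 · 3 · 0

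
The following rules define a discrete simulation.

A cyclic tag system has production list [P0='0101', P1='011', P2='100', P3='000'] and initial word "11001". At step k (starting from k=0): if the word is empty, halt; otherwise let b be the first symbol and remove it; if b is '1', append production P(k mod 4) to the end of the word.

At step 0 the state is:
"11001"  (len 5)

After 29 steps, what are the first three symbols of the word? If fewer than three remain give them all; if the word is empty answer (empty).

011

0) "11001"  (len 5)
1) "10010101"  (len 8)
2) "0010101011"  (len 10)
3) "010101011"  (len 9)
4) "10101011"  (len 8)
5) "01010110101"  (len 11)
6) "1010110101"  (len 10)
7) "010110101100"  (len 12)
8) "10110101100"  (len 11)
9) "01101011000101"  (len 14)
10) "1101011000101"  (len 13)
11) "101011000101100"  (len 15)
12) "01011000101100000"  (len 17)
13) "1011000101100000"  (len 16)
14) "011000101100000011"  (len 18)
15) "11000101100000011"  (len 17)
16) "1000101100000011000"  (len 19)
17) "0001011000000110000101"  (len 22)
18) "001011000000110000101"  (len 21)
19) "01011000000110000101"  (len 20)
20) "1011000000110000101"  (len 19)
21) "0110000001100001010101"  (len 22)
22) "110000001100001010101"  (len 21)
23) "10000001100001010101100"  (len 23)
24) "0000001100001010101100000"  (len 25)
25) "000001100001010101100000"  (len 24)
26) "00001100001010101100000"  (len 23)
27) "0001100001010101100000"  (len 22)
28) "001100001010101100000"  (len 21)
29) "01100001010101100000"  (len 20)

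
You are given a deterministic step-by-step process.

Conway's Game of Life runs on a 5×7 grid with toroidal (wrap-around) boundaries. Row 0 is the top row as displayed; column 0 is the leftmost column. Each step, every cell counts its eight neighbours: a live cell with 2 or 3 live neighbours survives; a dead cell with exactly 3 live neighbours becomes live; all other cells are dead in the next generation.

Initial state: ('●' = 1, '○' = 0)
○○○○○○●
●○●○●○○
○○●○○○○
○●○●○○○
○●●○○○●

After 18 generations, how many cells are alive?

k=0  ○○○○○○●
●○●○●○○
○○●○○○○
○●○●○○○
○●●○○○●
k=1  ○○●●○●●
○●○●○○○
○○●○○○○
●●○●○○○
○●●○○○○
k=2  ●○○●●○○
○●○●●○○
●○○●○○○
●○○●○○○
○○○○●○●
k=3  ●○●○○○○
●●○○○○○
●●○●○○○
●○○●●○●
●○○○●●●
k=4  ○○○○○●○
○○○○○○●
○○○●●○○
○○●●○○○
○○○○●○○
k=5  ○○○○○●○
○○○○●●○
○○●●●○○
○○●○○○○
○○○●●○○
k=6  ○○○●○●○
○○○○○●○
○○●○●●○
○○●○○○○
○○○●●○○
k=7  ○○○●○●○
○○○●○●●
○○○●●●○
○○●○○●○
○○●●●○○
k=8  ○○○○○●●
○○●●○○●
○○●●○○○
○○●○○●○
○○●○○●○
k=9  ○○●●●●●
○○●●●●●
○●○○●○○
○●●○●○○
○○○○●●○
k=10  ○○●○○○○
●●○○○○●
●●○○○○○
○●●○●○○
○●○○○○●
k=11  ○○●○○○●
○○●○○○●
○○○○○○●
○○●○○○○
●●○●○○○
k=12  ○○●●○○●
●○○○○●●
○○○○○○○
●●●○○○○
●●○●○○○
k=13  ○○●●●●○
●○○○○●●
○○○○○○○
●○●○○○○
○○○●○○●
k=14  ●○●●○○○
○○○●○●●
●●○○○○○
○○○○○○○
○●○○○●●
k=15  ●●●●○○○
○○○●●○●
●○○○○○●
○●○○○○●
●●●○○○●
k=16  ○○○○●●○
○○○●●●●
○○○○○○●
○○●○○●○
○○○●○○●
k=17  ○○○○○○○
○○○●○○●
○○○●○○●
○○○○○●●
○○○●○○●
k=18  ○○○○○○○
○○○○○○○
●○○○●○●
●○○○●●●
○○○○○●●

9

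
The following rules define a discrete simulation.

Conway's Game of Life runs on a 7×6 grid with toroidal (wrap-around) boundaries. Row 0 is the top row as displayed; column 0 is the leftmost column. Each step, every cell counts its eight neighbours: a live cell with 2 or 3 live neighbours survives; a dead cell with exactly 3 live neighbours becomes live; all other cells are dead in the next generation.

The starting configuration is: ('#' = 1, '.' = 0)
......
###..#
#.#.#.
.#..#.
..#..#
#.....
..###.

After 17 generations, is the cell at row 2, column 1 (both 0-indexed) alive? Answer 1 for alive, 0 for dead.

gen 0: ......
###..#
#.#.#.
.#..#.
..#..#
#.....
..###.
gen 1: #...##
#.##.#
..#.#.
###.#.
##...#
.##.##
...#..
gen 2: ###...
#.#...
....#.
..#.#.
......
.#####
.###..
gen 3: #.....
#.##.#
.#...#
...#..
.#...#
##..#.
.....#
gen 4: ##..#.
..#.##
.#.#.#
..#.#.
.##.##
.#..#.
.#...#
gen 5: .####.
..#...
##...#
......
###.##
.#.##.
.##.##
gen 6: #...##
....##
##....
..#.#.
###.##
......
.....#
gen 7: #.....
.#..#.
##.##.
..#.#.
###.##
.#..#.
#...##
gen 8: ##..#.
.####.
##..#.
......
#.#.#.
..#...
##..#.
gen 9: ....#.
....#.
##..##
#..#..
.#.#..
#.#...
#.##..
gen 10: ....##
#..##.
##.##.
...#..
##.#..
#.....
..##.#
gen 11: #.#...
###...
##....
...#.#
###...
#..###
#..#.#
gen 12: ..##..
..#..#
.....#
.....#
.##...
...#..
..##..
gen 13: .#..#.
..###.
#...##
#.....
..#...
.#.#..
....#.
gen 14: ..#.##
###...
##..#.
##....
.##...
..##..
..###.
gen 15: #...##
..#.#.
......
.....#
#..#..
....#.
.#...#
gen 16: ##.##.
...##.
......
......
....##
#...##
......
gen 17: ..####
..####
......
......
#...#.
#...#.
.#.#..

0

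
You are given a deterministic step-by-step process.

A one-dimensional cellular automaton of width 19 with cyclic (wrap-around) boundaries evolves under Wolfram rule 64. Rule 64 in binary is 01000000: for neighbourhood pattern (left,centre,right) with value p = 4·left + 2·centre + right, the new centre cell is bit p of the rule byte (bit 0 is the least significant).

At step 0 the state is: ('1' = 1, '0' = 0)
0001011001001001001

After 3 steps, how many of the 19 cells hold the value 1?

0) 0001011001001001001
1) 0000001000000000000
2) 0000000000000000000
3) 0000000000000000000

0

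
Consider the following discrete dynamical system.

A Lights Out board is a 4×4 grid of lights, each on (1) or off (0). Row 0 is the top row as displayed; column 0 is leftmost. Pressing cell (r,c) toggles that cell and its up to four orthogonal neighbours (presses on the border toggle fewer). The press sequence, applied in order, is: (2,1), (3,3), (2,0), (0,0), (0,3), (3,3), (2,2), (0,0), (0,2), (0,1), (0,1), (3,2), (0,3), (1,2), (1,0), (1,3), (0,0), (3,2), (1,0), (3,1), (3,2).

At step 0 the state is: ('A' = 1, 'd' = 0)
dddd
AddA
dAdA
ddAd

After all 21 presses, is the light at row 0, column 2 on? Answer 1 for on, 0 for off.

0

step 0: dddd
AddA
dAdA
ddAd
step 1: dddd
AAdA
AdAA
dAAd
step 2: dddd
AAdA
AdAd
dAdA
step 3: dddd
dAdA
dAAd
AAdA
step 4: AAdd
AAdA
dAAd
AAdA
step 5: AAAA
AAdd
dAAd
AAdA
step 6: AAAA
AAdd
dAAA
AAAd
step 7: AAAA
AAAd
dddd
AAdd
step 8: ddAA
dAAd
dddd
AAdd
step 9: dAdd
dAdd
dddd
AAdd
step 10: AdAd
dddd
dddd
AAdd
step 11: dAdd
dAdd
dddd
AAdd
step 12: dAdd
dAdd
ddAd
AdAA
step 13: dAAA
dAdA
ddAd
AdAA
step 14: dAdA
ddAd
dddd
AdAA
step 15: AAdA
AAAd
Addd
AdAA
step 16: AAdd
AAdA
AddA
AdAA
step 17: dddd
dAdA
AddA
AdAA
step 18: dddd
dAdA
AdAA
AAdd
step 19: Addd
AddA
ddAA
AAdd
step 20: Addd
AddA
dAAA
ddAd
step 21: Addd
AddA
dAdA
dAdA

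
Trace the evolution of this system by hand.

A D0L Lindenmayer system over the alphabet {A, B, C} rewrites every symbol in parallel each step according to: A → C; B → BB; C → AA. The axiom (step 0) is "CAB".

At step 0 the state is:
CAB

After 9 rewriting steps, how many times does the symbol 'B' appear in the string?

512

k=0  CAB
k=1  AACBB
k=2  CCAABBBB
k=3  AAAACCBBBBBBBB
k=4  CCCCAAAABBBBBBBBBBBBBBBB
k=5  AAAAAAAACCCCBBBBBBBBBBBBBBBBBBBBBBBBBBBBBBBB
k=6  CCCCCCCCAAAAAAAABBBBBBBBBBBBBBBBBBBBBBBBBBBBBBBBBBBBBBBBBBBBBBBBBBBBBBBBBBBBBBBB
k=7  AAAAAAAAAAAAAAAACCCCCCCCBBBBBBBBBBBBBBBBBBBBBBBBBBBBBBBBBB…BBBBBBBBBBBBBBBBBBBBBBBBBBBBBBBBBBBBBBBBBBBBBBBBBBBBBBBBBB  (len 152)
k=8  CCCCCCCCCCCCCCCCAAAAAAAAAAAAAAAABBBBBBBBBBBBBBBBBBBBBBBBBB…BBBBBBBBBBBBBBBBBBBBBBBBBBBBBBBBBBBBBBBBBBBBBBBBBBBBBBBBBB  (len 288)
k=9  AAAAAAAAAAAAAAAAAAAAAAAAAAAAAAAACCCCCCCCCCCCCCCCBBBBBBBBBB…BBBBBBBBBBBBBBBBBBBBBBBBBBBBBBBBBBBBBBBBBBBBBBBBBBBBBBBBBB  (len 560)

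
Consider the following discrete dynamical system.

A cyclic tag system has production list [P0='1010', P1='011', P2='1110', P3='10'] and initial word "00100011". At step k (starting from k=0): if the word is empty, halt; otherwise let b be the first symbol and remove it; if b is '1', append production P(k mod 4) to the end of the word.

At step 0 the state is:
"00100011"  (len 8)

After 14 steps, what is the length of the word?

22

t=0: "00100011"  (len 8)
t=1: "0100011"  (len 7)
t=2: "100011"  (len 6)
t=3: "000111110"  (len 9)
t=4: "00111110"  (len 8)
t=5: "0111110"  (len 7)
t=6: "111110"  (len 6)
t=7: "111101110"  (len 9)
t=8: "1110111010"  (len 10)
t=9: "1101110101010"  (len 13)
t=10: "101110101010011"  (len 15)
t=11: "011101010100111110"  (len 18)
t=12: "11101010100111110"  (len 17)
t=13: "11010101001111101010"  (len 20)
t=14: "1010101001111101010011"  (len 22)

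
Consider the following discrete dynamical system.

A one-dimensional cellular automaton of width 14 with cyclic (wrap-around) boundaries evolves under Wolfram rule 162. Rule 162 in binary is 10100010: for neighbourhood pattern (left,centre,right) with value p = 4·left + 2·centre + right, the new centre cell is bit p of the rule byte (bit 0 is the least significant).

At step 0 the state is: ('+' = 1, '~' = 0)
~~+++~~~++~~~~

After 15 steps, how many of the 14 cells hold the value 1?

3

k=0  ~~+++~~~++~~~~
k=1  ~+~+~~~+~~~~~~
k=2  +~+~~~+~~~~~~~
k=3  ~+~~~+~~~~~~~+
k=4  +~~~+~~~~~~~+~
k=5  ~~~+~~~~~~~+~+
k=6  ~~+~~~~~~~+~+~
k=7  ~+~~~~~~~+~+~~
k=8  +~~~~~~~+~+~~~
k=9  ~~~~~~~+~+~~~+
k=10  ~~~~~~+~+~~~+~
k=11  ~~~~~+~+~~~+~~
k=12  ~~~~+~+~~~+~~~
k=13  ~~~+~+~~~+~~~~
k=14  ~~+~+~~~+~~~~~
k=15  ~+~+~~~+~~~~~~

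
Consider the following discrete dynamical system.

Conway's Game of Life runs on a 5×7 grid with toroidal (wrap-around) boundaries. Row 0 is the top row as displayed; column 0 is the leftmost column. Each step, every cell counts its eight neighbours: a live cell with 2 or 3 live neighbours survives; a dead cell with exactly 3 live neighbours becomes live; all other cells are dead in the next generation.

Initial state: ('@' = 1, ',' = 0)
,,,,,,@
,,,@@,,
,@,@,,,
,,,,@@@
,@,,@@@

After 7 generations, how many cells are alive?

step 0: ,,,,,,@
,,,@@,,
,@,@,,,
,,,,@@@
,@,,@@@
step 1: @,,@,,@
,,@@@,,
,,@@,,,
,,@@,,@
,,,,@,,
step 2: ,,@,,@,
,@,,@,,
,@,,,,,
,,@,@,,
@,@,@@@
step 3: @,@,,,,
,@@,,,,
,@@@,,,
@,@,@,@
,,@,@,@
step 4: @,@,,,,
@,,,,,,
,,,,,,,
@,,,@,@
,,@,,,@
step 5: @,,,,,@
,@,,,,,
@,,,,,@
@,,,,@@
,,,@,@@
step 6: @,,,,@@
,@,,,,,
,@,,,@,
,,,,@,,
,,,,@,,
step 7: @,,,,@@
,@,,,@,
,,,,,,,
,,,,@@,
,,,,@,@

9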